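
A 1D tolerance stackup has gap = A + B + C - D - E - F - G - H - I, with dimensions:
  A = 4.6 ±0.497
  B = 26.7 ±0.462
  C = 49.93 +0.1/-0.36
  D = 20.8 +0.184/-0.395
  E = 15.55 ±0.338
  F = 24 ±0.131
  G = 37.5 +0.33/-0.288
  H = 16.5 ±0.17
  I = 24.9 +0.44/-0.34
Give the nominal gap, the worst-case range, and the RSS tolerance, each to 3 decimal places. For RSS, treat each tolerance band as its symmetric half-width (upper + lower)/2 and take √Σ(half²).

Stack each dimension's contribution:
  +A: nom +4.600 → Σnom=4.600; wc +0.497/-0.497 → slack +0.497/-0.497; half-tol=0.497, Σhalf²=0.247009
  +B: nom +26.700 → Σnom=31.300; wc +0.462/-0.462 → slack +0.959/-0.959; half-tol=0.462, Σhalf²=0.460453
  +C: nom +49.930 → Σnom=81.230; wc +0.100/-0.360 → slack +1.059/-1.319; half-tol=0.230, Σhalf²=0.513353
  -D: nom -20.800 → Σnom=60.430; wc +0.395/-0.184 → slack +1.454/-1.503; half-tol=0.289, Σhalf²=0.597163
  -E: nom -15.550 → Σnom=44.880; wc +0.338/-0.338 → slack +1.792/-1.841; half-tol=0.338, Σhalf²=0.711407
  -F: nom -24.000 → Σnom=20.880; wc +0.131/-0.131 → slack +1.923/-1.972; half-tol=0.131, Σhalf²=0.728568
  -G: nom -37.500 → Σnom=-16.620; wc +0.288/-0.330 → slack +2.211/-2.302; half-tol=0.309, Σhalf²=0.824049
  -H: nom -16.500 → Σnom=-33.120; wc +0.170/-0.170 → slack +2.381/-2.472; half-tol=0.170, Σhalf²=0.852949
  -I: nom -24.900 → Σnom=-58.020; wc +0.340/-0.440 → slack +2.721/-2.912; half-tol=0.390, Σhalf²=1.005049
Nominal = -58.020. Worst-case = [-58.020 - 2.912, -58.020 + 2.721] = [-60.932, -55.299]. RSS = √1.005049 = 1.003.

nominal=-58.020 wc=[-60.932,-55.299] rss=1.003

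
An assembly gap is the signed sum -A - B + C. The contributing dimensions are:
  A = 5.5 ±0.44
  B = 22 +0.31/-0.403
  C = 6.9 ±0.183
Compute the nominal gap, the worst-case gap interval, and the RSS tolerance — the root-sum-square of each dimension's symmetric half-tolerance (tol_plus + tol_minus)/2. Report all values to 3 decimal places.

nominal=-20.600 wc=[-21.533,-19.574] rss=0.595

Stack each dimension's contribution:
  -A: nom -5.500 → Σnom=-5.500; wc +0.440/-0.440 → slack +0.440/-0.440; half-tol=0.440, Σhalf²=0.193600
  -B: nom -22.000 → Σnom=-27.500; wc +0.403/-0.310 → slack +0.843/-0.750; half-tol=0.357, Σhalf²=0.320692
  +C: nom +6.900 → Σnom=-20.600; wc +0.183/-0.183 → slack +1.026/-0.933; half-tol=0.183, Σhalf²=0.354181
Nominal = -20.600. Worst-case = [-20.600 - 0.933, -20.600 + 1.026] = [-21.533, -19.574]. RSS = √0.354181 = 0.595.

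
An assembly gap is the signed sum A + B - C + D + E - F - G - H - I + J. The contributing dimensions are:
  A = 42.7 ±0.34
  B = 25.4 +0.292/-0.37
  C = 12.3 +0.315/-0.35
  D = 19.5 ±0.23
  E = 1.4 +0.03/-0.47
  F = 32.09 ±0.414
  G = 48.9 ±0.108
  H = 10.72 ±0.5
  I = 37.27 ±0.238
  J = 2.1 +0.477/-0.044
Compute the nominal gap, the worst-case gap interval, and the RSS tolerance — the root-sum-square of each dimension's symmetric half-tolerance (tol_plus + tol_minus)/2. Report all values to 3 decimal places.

nominal=-50.180 wc=[-53.209,-47.201] rss=1.004

Stack each dimension's contribution:
  +A: nom +42.700 → Σnom=42.700; wc +0.340/-0.340 → slack +0.340/-0.340; half-tol=0.340, Σhalf²=0.115600
  +B: nom +25.400 → Σnom=68.100; wc +0.292/-0.370 → slack +0.632/-0.710; half-tol=0.331, Σhalf²=0.225161
  -C: nom -12.300 → Σnom=55.800; wc +0.350/-0.315 → slack +0.982/-1.025; half-tol=0.333, Σhalf²=0.335717
  +D: nom +19.500 → Σnom=75.300; wc +0.230/-0.230 → slack +1.212/-1.255; half-tol=0.230, Σhalf²=0.388617
  +E: nom +1.400 → Σnom=76.700; wc +0.030/-0.470 → slack +1.242/-1.725; half-tol=0.250, Σhalf²=0.451117
  -F: nom -32.090 → Σnom=44.610; wc +0.414/-0.414 → slack +1.656/-2.139; half-tol=0.414, Σhalf²=0.622513
  -G: nom -48.900 → Σnom=-4.290; wc +0.108/-0.108 → slack +1.764/-2.247; half-tol=0.108, Σhalf²=0.634177
  -H: nom -10.720 → Σnom=-15.010; wc +0.500/-0.500 → slack +2.264/-2.747; half-tol=0.500, Σhalf²=0.884177
  -I: nom -37.270 → Σnom=-52.280; wc +0.238/-0.238 → slack +2.502/-2.985; half-tol=0.238, Σhalf²=0.940821
  +J: nom +2.100 → Σnom=-50.180; wc +0.477/-0.044 → slack +2.979/-3.029; half-tol=0.261, Σhalf²=1.008682
Nominal = -50.180. Worst-case = [-50.180 - 3.029, -50.180 + 2.979] = [-53.209, -47.201]. RSS = √1.008682 = 1.004.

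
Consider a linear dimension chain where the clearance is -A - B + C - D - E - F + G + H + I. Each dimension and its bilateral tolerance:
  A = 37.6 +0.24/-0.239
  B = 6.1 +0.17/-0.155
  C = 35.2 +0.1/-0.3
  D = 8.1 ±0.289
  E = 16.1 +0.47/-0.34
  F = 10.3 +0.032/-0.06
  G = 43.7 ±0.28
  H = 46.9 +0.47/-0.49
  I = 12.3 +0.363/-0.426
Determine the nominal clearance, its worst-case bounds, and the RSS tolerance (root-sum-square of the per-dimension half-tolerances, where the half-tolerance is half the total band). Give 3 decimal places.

nominal=59.900 wc=[57.203,62.196] rss=0.915

Stack each dimension's contribution:
  -A: nom -37.600 → Σnom=-37.600; wc +0.239/-0.240 → slack +0.239/-0.240; half-tol=0.239, Σhalf²=0.057360
  -B: nom -6.100 → Σnom=-43.700; wc +0.155/-0.170 → slack +0.394/-0.410; half-tol=0.163, Σhalf²=0.083766
  +C: nom +35.200 → Σnom=-8.500; wc +0.100/-0.300 → slack +0.494/-0.710; half-tol=0.200, Σhalf²=0.123767
  -D: nom -8.100 → Σnom=-16.600; wc +0.289/-0.289 → slack +0.783/-0.999; half-tol=0.289, Σhalf²=0.207287
  -E: nom -16.100 → Σnom=-32.700; wc +0.340/-0.470 → slack +1.123/-1.469; half-tol=0.405, Σhalf²=0.371313
  -F: nom -10.300 → Σnom=-43.000; wc +0.060/-0.032 → slack +1.183/-1.501; half-tol=0.046, Σhalf²=0.373429
  +G: nom +43.700 → Σnom=0.700; wc +0.280/-0.280 → slack +1.463/-1.781; half-tol=0.280, Σhalf²=0.451829
  +H: nom +46.900 → Σnom=47.600; wc +0.470/-0.490 → slack +1.933/-2.271; half-tol=0.480, Σhalf²=0.682229
  +I: nom +12.300 → Σnom=59.900; wc +0.363/-0.426 → slack +2.296/-2.697; half-tol=0.394, Σhalf²=0.837859
Nominal = 59.900. Worst-case = [59.900 - 2.697, 59.900 + 2.296] = [57.203, 62.196]. RSS = √0.837859 = 0.915.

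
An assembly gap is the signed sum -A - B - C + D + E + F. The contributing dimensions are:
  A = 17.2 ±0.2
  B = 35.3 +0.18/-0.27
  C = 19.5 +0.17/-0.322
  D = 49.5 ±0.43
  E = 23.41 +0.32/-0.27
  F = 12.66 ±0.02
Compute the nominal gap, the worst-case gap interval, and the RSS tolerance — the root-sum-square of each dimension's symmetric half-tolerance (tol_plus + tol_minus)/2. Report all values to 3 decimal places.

Stack each dimension's contribution:
  -A: nom -17.200 → Σnom=-17.200; wc +0.200/-0.200 → slack +0.200/-0.200; half-tol=0.200, Σhalf²=0.040000
  -B: nom -35.300 → Σnom=-52.500; wc +0.270/-0.180 → slack +0.470/-0.380; half-tol=0.225, Σhalf²=0.090625
  -C: nom -19.500 → Σnom=-72.000; wc +0.322/-0.170 → slack +0.792/-0.550; half-tol=0.246, Σhalf²=0.151141
  +D: nom +49.500 → Σnom=-22.500; wc +0.430/-0.430 → slack +1.222/-0.980; half-tol=0.430, Σhalf²=0.336041
  +E: nom +23.410 → Σnom=0.910; wc +0.320/-0.270 → slack +1.542/-1.250; half-tol=0.295, Σhalf²=0.423066
  +F: nom +12.660 → Σnom=13.570; wc +0.020/-0.020 → slack +1.562/-1.270; half-tol=0.020, Σhalf²=0.423466
Nominal = 13.570. Worst-case = [13.570 - 1.270, 13.570 + 1.562] = [12.300, 15.132]. RSS = √0.423466 = 0.651.

nominal=13.570 wc=[12.300,15.132] rss=0.651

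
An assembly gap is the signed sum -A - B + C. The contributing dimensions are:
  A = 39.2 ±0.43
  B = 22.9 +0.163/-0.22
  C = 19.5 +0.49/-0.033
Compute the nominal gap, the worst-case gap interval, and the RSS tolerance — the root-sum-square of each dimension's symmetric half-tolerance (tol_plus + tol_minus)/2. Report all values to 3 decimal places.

Stack each dimension's contribution:
  -A: nom -39.200 → Σnom=-39.200; wc +0.430/-0.430 → slack +0.430/-0.430; half-tol=0.430, Σhalf²=0.184900
  -B: nom -22.900 → Σnom=-62.100; wc +0.220/-0.163 → slack +0.650/-0.593; half-tol=0.192, Σhalf²=0.221572
  +C: nom +19.500 → Σnom=-42.600; wc +0.490/-0.033 → slack +1.140/-0.626; half-tol=0.262, Σhalf²=0.289955
Nominal = -42.600. Worst-case = [-42.600 - 0.626, -42.600 + 1.140] = [-43.226, -41.460]. RSS = √0.289955 = 0.538.

nominal=-42.600 wc=[-43.226,-41.460] rss=0.538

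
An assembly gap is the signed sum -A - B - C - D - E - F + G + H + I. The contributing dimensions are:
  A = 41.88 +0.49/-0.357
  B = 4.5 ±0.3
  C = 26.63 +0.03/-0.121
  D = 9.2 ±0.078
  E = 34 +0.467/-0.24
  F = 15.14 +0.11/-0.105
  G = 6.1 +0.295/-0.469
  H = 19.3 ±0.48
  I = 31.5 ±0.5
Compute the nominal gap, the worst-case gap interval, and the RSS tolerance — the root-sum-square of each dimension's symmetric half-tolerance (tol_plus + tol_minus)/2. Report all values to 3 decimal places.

nominal=-74.450 wc=[-77.374,-71.974] rss=1.022

Stack each dimension's contribution:
  -A: nom -41.880 → Σnom=-41.880; wc +0.357/-0.490 → slack +0.357/-0.490; half-tol=0.423, Σhalf²=0.179352
  -B: nom -4.500 → Σnom=-46.380; wc +0.300/-0.300 → slack +0.657/-0.790; half-tol=0.300, Σhalf²=0.269352
  -C: nom -26.630 → Σnom=-73.010; wc +0.121/-0.030 → slack +0.778/-0.820; half-tol=0.075, Σhalf²=0.275052
  -D: nom -9.200 → Σnom=-82.210; wc +0.078/-0.078 → slack +0.856/-0.898; half-tol=0.078, Σhalf²=0.281136
  -E: nom -34.000 → Σnom=-116.210; wc +0.240/-0.467 → slack +1.096/-1.365; half-tol=0.354, Σhalf²=0.406099
  -F: nom -15.140 → Σnom=-131.350; wc +0.105/-0.110 → slack +1.201/-1.475; half-tol=0.107, Σhalf²=0.417655
  +G: nom +6.100 → Σnom=-125.250; wc +0.295/-0.469 → slack +1.496/-1.944; half-tol=0.382, Σhalf²=0.563579
  +H: nom +19.300 → Σnom=-105.950; wc +0.480/-0.480 → slack +1.976/-2.424; half-tol=0.480, Σhalf²=0.793979
  +I: nom +31.500 → Σnom=-74.450; wc +0.500/-0.500 → slack +2.476/-2.924; half-tol=0.500, Σhalf²=1.043979
Nominal = -74.450. Worst-case = [-74.450 - 2.924, -74.450 + 2.476] = [-77.374, -71.974]. RSS = √1.043979 = 1.022.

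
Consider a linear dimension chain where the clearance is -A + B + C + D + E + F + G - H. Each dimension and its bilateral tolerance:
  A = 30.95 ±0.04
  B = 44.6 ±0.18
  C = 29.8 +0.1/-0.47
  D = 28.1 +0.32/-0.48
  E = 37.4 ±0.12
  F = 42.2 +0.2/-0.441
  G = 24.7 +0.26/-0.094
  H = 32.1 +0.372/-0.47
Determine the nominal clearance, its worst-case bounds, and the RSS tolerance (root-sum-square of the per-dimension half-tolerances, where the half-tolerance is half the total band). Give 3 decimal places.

nominal=143.750 wc=[141.553,145.440] rss=0.775

Stack each dimension's contribution:
  -A: nom -30.950 → Σnom=-30.950; wc +0.040/-0.040 → slack +0.040/-0.040; half-tol=0.040, Σhalf²=0.001600
  +B: nom +44.600 → Σnom=13.650; wc +0.180/-0.180 → slack +0.220/-0.220; half-tol=0.180, Σhalf²=0.034000
  +C: nom +29.800 → Σnom=43.450; wc +0.100/-0.470 → slack +0.320/-0.690; half-tol=0.285, Σhalf²=0.115225
  +D: nom +28.100 → Σnom=71.550; wc +0.320/-0.480 → slack +0.640/-1.170; half-tol=0.400, Σhalf²=0.275225
  +E: nom +37.400 → Σnom=108.950; wc +0.120/-0.120 → slack +0.760/-1.290; half-tol=0.120, Σhalf²=0.289625
  +F: nom +42.200 → Σnom=151.150; wc +0.200/-0.441 → slack +0.960/-1.731; half-tol=0.321, Σhalf²=0.392345
  +G: nom +24.700 → Σnom=175.850; wc +0.260/-0.094 → slack +1.220/-1.825; half-tol=0.177, Σhalf²=0.423674
  -H: nom -32.100 → Σnom=143.750; wc +0.470/-0.372 → slack +1.690/-2.197; half-tol=0.421, Σhalf²=0.600915
Nominal = 143.750. Worst-case = [143.750 - 2.197, 143.750 + 1.690] = [141.553, 145.440]. RSS = √0.600915 = 0.775.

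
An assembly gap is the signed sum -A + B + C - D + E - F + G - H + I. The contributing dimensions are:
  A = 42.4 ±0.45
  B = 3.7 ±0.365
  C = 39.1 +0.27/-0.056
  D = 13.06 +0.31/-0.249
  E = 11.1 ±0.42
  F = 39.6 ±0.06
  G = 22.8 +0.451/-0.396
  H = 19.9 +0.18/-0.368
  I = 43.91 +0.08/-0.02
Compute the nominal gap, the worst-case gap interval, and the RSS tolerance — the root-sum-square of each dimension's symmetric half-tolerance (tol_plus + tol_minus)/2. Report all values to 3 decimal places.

nominal=5.650 wc=[3.393,8.363] rss=0.937

Stack each dimension's contribution:
  -A: nom -42.400 → Σnom=-42.400; wc +0.450/-0.450 → slack +0.450/-0.450; half-tol=0.450, Σhalf²=0.202500
  +B: nom +3.700 → Σnom=-38.700; wc +0.365/-0.365 → slack +0.815/-0.815; half-tol=0.365, Σhalf²=0.335725
  +C: nom +39.100 → Σnom=0.400; wc +0.270/-0.056 → slack +1.085/-0.871; half-tol=0.163, Σhalf²=0.362294
  -D: nom -13.060 → Σnom=-12.660; wc +0.249/-0.310 → slack +1.334/-1.181; half-tol=0.279, Σhalf²=0.440414
  +E: nom +11.100 → Σnom=-1.560; wc +0.420/-0.420 → slack +1.754/-1.601; half-tol=0.420, Σhalf²=0.616814
  -F: nom -39.600 → Σnom=-41.160; wc +0.060/-0.060 → slack +1.814/-1.661; half-tol=0.060, Σhalf²=0.620414
  +G: nom +22.800 → Σnom=-18.360; wc +0.451/-0.396 → slack +2.265/-2.057; half-tol=0.423, Σhalf²=0.799767
  -H: nom -19.900 → Σnom=-38.260; wc +0.368/-0.180 → slack +2.633/-2.237; half-tol=0.274, Σhalf²=0.874843
  +I: nom +43.910 → Σnom=5.650; wc +0.080/-0.020 → slack +2.713/-2.257; half-tol=0.050, Σhalf²=0.877343
Nominal = 5.650. Worst-case = [5.650 - 2.257, 5.650 + 2.713] = [3.393, 8.363]. RSS = √0.877343 = 0.937.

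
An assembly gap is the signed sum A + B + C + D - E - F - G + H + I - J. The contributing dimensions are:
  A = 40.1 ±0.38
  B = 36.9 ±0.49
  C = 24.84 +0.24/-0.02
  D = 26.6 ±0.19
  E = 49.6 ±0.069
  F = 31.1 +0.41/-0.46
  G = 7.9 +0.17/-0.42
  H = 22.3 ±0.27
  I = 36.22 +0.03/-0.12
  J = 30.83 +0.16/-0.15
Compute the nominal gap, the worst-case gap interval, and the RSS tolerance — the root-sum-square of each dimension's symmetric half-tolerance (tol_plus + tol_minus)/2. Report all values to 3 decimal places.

nominal=67.530 wc=[65.251,70.229] rss=0.906

Stack each dimension's contribution:
  +A: nom +40.100 → Σnom=40.100; wc +0.380/-0.380 → slack +0.380/-0.380; half-tol=0.380, Σhalf²=0.144400
  +B: nom +36.900 → Σnom=77.000; wc +0.490/-0.490 → slack +0.870/-0.870; half-tol=0.490, Σhalf²=0.384500
  +C: nom +24.840 → Σnom=101.840; wc +0.240/-0.020 → slack +1.110/-0.890; half-tol=0.130, Σhalf²=0.401400
  +D: nom +26.600 → Σnom=128.440; wc +0.190/-0.190 → slack +1.300/-1.080; half-tol=0.190, Σhalf²=0.437500
  -E: nom -49.600 → Σnom=78.840; wc +0.069/-0.069 → slack +1.369/-1.149; half-tol=0.069, Σhalf²=0.442261
  -F: nom -31.100 → Σnom=47.740; wc +0.460/-0.410 → slack +1.829/-1.559; half-tol=0.435, Σhalf²=0.631486
  -G: nom -7.900 → Σnom=39.840; wc +0.420/-0.170 → slack +2.249/-1.729; half-tol=0.295, Σhalf²=0.718511
  +H: nom +22.300 → Σnom=62.140; wc +0.270/-0.270 → slack +2.519/-1.999; half-tol=0.270, Σhalf²=0.791411
  +I: nom +36.220 → Σnom=98.360; wc +0.030/-0.120 → slack +2.549/-2.119; half-tol=0.075, Σhalf²=0.797036
  -J: nom -30.830 → Σnom=67.530; wc +0.150/-0.160 → slack +2.699/-2.279; half-tol=0.155, Σhalf²=0.821061
Nominal = 67.530. Worst-case = [67.530 - 2.279, 67.530 + 2.699] = [65.251, 70.229]. RSS = √0.821061 = 0.906.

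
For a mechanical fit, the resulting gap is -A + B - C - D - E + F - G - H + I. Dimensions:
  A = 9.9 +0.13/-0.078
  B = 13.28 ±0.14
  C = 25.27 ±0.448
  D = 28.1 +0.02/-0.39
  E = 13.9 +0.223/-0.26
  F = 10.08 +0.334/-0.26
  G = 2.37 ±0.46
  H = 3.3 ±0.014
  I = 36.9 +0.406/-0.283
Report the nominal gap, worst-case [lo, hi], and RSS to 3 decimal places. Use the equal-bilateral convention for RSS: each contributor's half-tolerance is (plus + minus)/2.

nominal=-22.580 wc=[-24.558,-20.050] rss=0.866

Stack each dimension's contribution:
  -A: nom -9.900 → Σnom=-9.900; wc +0.078/-0.130 → slack +0.078/-0.130; half-tol=0.104, Σhalf²=0.010816
  +B: nom +13.280 → Σnom=3.380; wc +0.140/-0.140 → slack +0.218/-0.270; half-tol=0.140, Σhalf²=0.030416
  -C: nom -25.270 → Σnom=-21.890; wc +0.448/-0.448 → slack +0.666/-0.718; half-tol=0.448, Σhalf²=0.231120
  -D: nom -28.100 → Σnom=-49.990; wc +0.390/-0.020 → slack +1.056/-0.738; half-tol=0.205, Σhalf²=0.273145
  -E: nom -13.900 → Σnom=-63.890; wc +0.260/-0.223 → slack +1.316/-0.961; half-tol=0.241, Σhalf²=0.331467
  +F: nom +10.080 → Σnom=-53.810; wc +0.334/-0.260 → slack +1.650/-1.221; half-tol=0.297, Σhalf²=0.419676
  -G: nom -2.370 → Σnom=-56.180; wc +0.460/-0.460 → slack +2.110/-1.681; half-tol=0.460, Σhalf²=0.631276
  -H: nom -3.300 → Σnom=-59.480; wc +0.014/-0.014 → slack +2.124/-1.695; half-tol=0.014, Σhalf²=0.631472
  +I: nom +36.900 → Σnom=-22.580; wc +0.406/-0.283 → slack +2.530/-1.978; half-tol=0.345, Σhalf²=0.750153
Nominal = -22.580. Worst-case = [-22.580 - 1.978, -22.580 + 2.530] = [-24.558, -20.050]. RSS = √0.750153 = 0.866.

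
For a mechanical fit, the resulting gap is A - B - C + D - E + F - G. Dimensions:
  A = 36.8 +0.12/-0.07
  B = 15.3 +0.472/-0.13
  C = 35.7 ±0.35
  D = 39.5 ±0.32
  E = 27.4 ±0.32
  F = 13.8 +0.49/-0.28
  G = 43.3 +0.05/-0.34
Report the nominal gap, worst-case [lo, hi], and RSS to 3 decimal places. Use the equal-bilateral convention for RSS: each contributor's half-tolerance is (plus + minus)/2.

Stack each dimension's contribution:
  +A: nom +36.800 → Σnom=36.800; wc +0.120/-0.070 → slack +0.120/-0.070; half-tol=0.095, Σhalf²=0.009025
  -B: nom -15.300 → Σnom=21.500; wc +0.130/-0.472 → slack +0.250/-0.542; half-tol=0.301, Σhalf²=0.099626
  -C: nom -35.700 → Σnom=-14.200; wc +0.350/-0.350 → slack +0.600/-0.892; half-tol=0.350, Σhalf²=0.222126
  +D: nom +39.500 → Σnom=25.300; wc +0.320/-0.320 → slack +0.920/-1.212; half-tol=0.320, Σhalf²=0.324526
  -E: nom -27.400 → Σnom=-2.100; wc +0.320/-0.320 → slack +1.240/-1.532; half-tol=0.320, Σhalf²=0.426926
  +F: nom +13.800 → Σnom=11.700; wc +0.490/-0.280 → slack +1.730/-1.812; half-tol=0.385, Σhalf²=0.575151
  -G: nom -43.300 → Σnom=-31.600; wc +0.340/-0.050 → slack +2.070/-1.862; half-tol=0.195, Σhalf²=0.613176
Nominal = -31.600. Worst-case = [-31.600 - 1.862, -31.600 + 2.070] = [-33.462, -29.530]. RSS = √0.613176 = 0.783.

nominal=-31.600 wc=[-33.462,-29.530] rss=0.783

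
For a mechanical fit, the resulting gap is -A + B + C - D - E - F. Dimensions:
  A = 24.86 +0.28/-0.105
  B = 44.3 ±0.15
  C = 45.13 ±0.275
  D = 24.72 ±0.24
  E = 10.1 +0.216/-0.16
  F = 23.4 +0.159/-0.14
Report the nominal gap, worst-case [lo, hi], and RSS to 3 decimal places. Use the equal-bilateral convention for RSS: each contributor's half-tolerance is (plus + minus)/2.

Stack each dimension's contribution:
  -A: nom -24.860 → Σnom=-24.860; wc +0.105/-0.280 → slack +0.105/-0.280; half-tol=0.193, Σhalf²=0.037056
  +B: nom +44.300 → Σnom=19.440; wc +0.150/-0.150 → slack +0.255/-0.430; half-tol=0.150, Σhalf²=0.059556
  +C: nom +45.130 → Σnom=64.570; wc +0.275/-0.275 → slack +0.530/-0.705; half-tol=0.275, Σhalf²=0.135181
  -D: nom -24.720 → Σnom=39.850; wc +0.240/-0.240 → slack +0.770/-0.945; half-tol=0.240, Σhalf²=0.192781
  -E: nom -10.100 → Σnom=29.750; wc +0.160/-0.216 → slack +0.930/-1.161; half-tol=0.188, Σhalf²=0.228125
  -F: nom -23.400 → Σnom=6.350; wc +0.140/-0.159 → slack +1.070/-1.320; half-tol=0.150, Σhalf²=0.250476
Nominal = 6.350. Worst-case = [6.350 - 1.320, 6.350 + 1.070] = [5.030, 7.420]. RSS = √0.250476 = 0.500.

nominal=6.350 wc=[5.030,7.420] rss=0.500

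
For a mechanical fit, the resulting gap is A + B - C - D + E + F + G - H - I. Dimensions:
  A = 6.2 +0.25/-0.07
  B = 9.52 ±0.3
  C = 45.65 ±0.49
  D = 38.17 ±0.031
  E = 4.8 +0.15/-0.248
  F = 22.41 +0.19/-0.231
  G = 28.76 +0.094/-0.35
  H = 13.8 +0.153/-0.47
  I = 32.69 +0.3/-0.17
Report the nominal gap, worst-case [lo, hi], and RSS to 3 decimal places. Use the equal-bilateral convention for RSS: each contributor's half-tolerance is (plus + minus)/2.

nominal=-58.620 wc=[-60.793,-56.475] rss=0.801

Stack each dimension's contribution:
  +A: nom +6.200 → Σnom=6.200; wc +0.250/-0.070 → slack +0.250/-0.070; half-tol=0.160, Σhalf²=0.025600
  +B: nom +9.520 → Σnom=15.720; wc +0.300/-0.300 → slack +0.550/-0.370; half-tol=0.300, Σhalf²=0.115600
  -C: nom -45.650 → Σnom=-29.930; wc +0.490/-0.490 → slack +1.040/-0.860; half-tol=0.490, Σhalf²=0.355700
  -D: nom -38.170 → Σnom=-68.100; wc +0.031/-0.031 → slack +1.071/-0.891; half-tol=0.031, Σhalf²=0.356661
  +E: nom +4.800 → Σnom=-63.300; wc +0.150/-0.248 → slack +1.221/-1.139; half-tol=0.199, Σhalf²=0.396262
  +F: nom +22.410 → Σnom=-40.890; wc +0.190/-0.231 → slack +1.411/-1.370; half-tol=0.211, Σhalf²=0.440572
  +G: nom +28.760 → Σnom=-12.130; wc +0.094/-0.350 → slack +1.505/-1.720; half-tol=0.222, Σhalf²=0.489856
  -H: nom -13.800 → Σnom=-25.930; wc +0.470/-0.153 → slack +1.975/-1.873; half-tol=0.311, Σhalf²=0.586888
  -I: nom -32.690 → Σnom=-58.620; wc +0.170/-0.300 → slack +2.145/-2.173; half-tol=0.235, Σhalf²=0.642113
Nominal = -58.620. Worst-case = [-58.620 - 2.173, -58.620 + 2.145] = [-60.793, -56.475]. RSS = √0.642113 = 0.801.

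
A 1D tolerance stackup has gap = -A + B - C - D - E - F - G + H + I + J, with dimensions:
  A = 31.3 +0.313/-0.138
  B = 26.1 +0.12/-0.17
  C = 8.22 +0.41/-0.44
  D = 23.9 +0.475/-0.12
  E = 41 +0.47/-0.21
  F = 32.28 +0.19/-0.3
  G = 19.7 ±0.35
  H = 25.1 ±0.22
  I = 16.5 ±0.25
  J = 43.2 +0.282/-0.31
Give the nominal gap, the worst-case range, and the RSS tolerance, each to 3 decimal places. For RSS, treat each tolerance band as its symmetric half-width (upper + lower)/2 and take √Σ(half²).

nominal=-45.500 wc=[-48.658,-43.070] rss=0.915

Stack each dimension's contribution:
  -A: nom -31.300 → Σnom=-31.300; wc +0.138/-0.313 → slack +0.138/-0.313; half-tol=0.226, Σhalf²=0.050850
  +B: nom +26.100 → Σnom=-5.200; wc +0.120/-0.170 → slack +0.258/-0.483; half-tol=0.145, Σhalf²=0.071875
  -C: nom -8.220 → Σnom=-13.420; wc +0.440/-0.410 → slack +0.698/-0.893; half-tol=0.425, Σhalf²=0.252500
  -D: nom -23.900 → Σnom=-37.320; wc +0.120/-0.475 → slack +0.818/-1.368; half-tol=0.297, Σhalf²=0.341006
  -E: nom -41.000 → Σnom=-78.320; wc +0.210/-0.470 → slack +1.028/-1.838; half-tol=0.340, Σhalf²=0.456606
  -F: nom -32.280 → Σnom=-110.600; wc +0.300/-0.190 → slack +1.328/-2.028; half-tol=0.245, Σhalf²=0.516631
  -G: nom -19.700 → Σnom=-130.300; wc +0.350/-0.350 → slack +1.678/-2.378; half-tol=0.350, Σhalf²=0.639131
  +H: nom +25.100 → Σnom=-105.200; wc +0.220/-0.220 → slack +1.898/-2.598; half-tol=0.220, Σhalf²=0.687531
  +I: nom +16.500 → Σnom=-88.700; wc +0.250/-0.250 → slack +2.148/-2.848; half-tol=0.250, Σhalf²=0.750031
  +J: nom +43.200 → Σnom=-45.500; wc +0.282/-0.310 → slack +2.430/-3.158; half-tol=0.296, Σhalf²=0.837647
Nominal = -45.500. Worst-case = [-45.500 - 3.158, -45.500 + 2.430] = [-48.658, -43.070]. RSS = √0.837647 = 0.915.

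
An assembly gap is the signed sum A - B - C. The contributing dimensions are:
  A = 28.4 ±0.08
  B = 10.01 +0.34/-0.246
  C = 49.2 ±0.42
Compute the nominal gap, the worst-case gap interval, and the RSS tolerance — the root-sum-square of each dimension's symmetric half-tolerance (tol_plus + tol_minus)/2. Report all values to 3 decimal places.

Stack each dimension's contribution:
  +A: nom +28.400 → Σnom=28.400; wc +0.080/-0.080 → slack +0.080/-0.080; half-tol=0.080, Σhalf²=0.006400
  -B: nom -10.010 → Σnom=18.390; wc +0.246/-0.340 → slack +0.326/-0.420; half-tol=0.293, Σhalf²=0.092249
  -C: nom -49.200 → Σnom=-30.810; wc +0.420/-0.420 → slack +0.746/-0.840; half-tol=0.420, Σhalf²=0.268649
Nominal = -30.810. Worst-case = [-30.810 - 0.840, -30.810 + 0.746] = [-31.650, -30.064]. RSS = √0.268649 = 0.518.

nominal=-30.810 wc=[-31.650,-30.064] rss=0.518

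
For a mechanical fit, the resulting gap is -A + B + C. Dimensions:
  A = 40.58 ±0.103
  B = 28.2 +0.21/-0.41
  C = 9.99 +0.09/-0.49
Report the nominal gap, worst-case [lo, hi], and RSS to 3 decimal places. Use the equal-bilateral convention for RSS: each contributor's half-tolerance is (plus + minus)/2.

Stack each dimension's contribution:
  -A: nom -40.580 → Σnom=-40.580; wc +0.103/-0.103 → slack +0.103/-0.103; half-tol=0.103, Σhalf²=0.010609
  +B: nom +28.200 → Σnom=-12.380; wc +0.210/-0.410 → slack +0.313/-0.513; half-tol=0.310, Σhalf²=0.106709
  +C: nom +9.990 → Σnom=-2.390; wc +0.090/-0.490 → slack +0.403/-1.003; half-tol=0.290, Σhalf²=0.190809
Nominal = -2.390. Worst-case = [-2.390 - 1.003, -2.390 + 0.403] = [-3.393, -1.987]. RSS = √0.190809 = 0.437.

nominal=-2.390 wc=[-3.393,-1.987] rss=0.437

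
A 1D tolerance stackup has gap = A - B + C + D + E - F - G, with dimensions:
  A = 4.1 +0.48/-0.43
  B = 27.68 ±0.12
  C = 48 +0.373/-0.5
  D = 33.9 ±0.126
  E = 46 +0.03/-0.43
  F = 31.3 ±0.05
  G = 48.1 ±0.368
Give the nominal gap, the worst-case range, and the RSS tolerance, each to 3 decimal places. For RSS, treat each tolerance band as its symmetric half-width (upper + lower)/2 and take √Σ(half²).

Stack each dimension's contribution:
  +A: nom +4.100 → Σnom=4.100; wc +0.480/-0.430 → slack +0.480/-0.430; half-tol=0.455, Σhalf²=0.207025
  -B: nom -27.680 → Σnom=-23.580; wc +0.120/-0.120 → slack +0.600/-0.550; half-tol=0.120, Σhalf²=0.221425
  +C: nom +48.000 → Σnom=24.420; wc +0.373/-0.500 → slack +0.973/-1.050; half-tol=0.436, Σhalf²=0.411957
  +D: nom +33.900 → Σnom=58.320; wc +0.126/-0.126 → slack +1.099/-1.176; half-tol=0.126, Σhalf²=0.427833
  +E: nom +46.000 → Σnom=104.320; wc +0.030/-0.430 → slack +1.129/-1.606; half-tol=0.230, Σhalf²=0.480733
  -F: nom -31.300 → Σnom=73.020; wc +0.050/-0.050 → slack +1.179/-1.656; half-tol=0.050, Σhalf²=0.483233
  -G: nom -48.100 → Σnom=24.920; wc +0.368/-0.368 → slack +1.547/-2.024; half-tol=0.368, Σhalf²=0.618657
Nominal = 24.920. Worst-case = [24.920 - 2.024, 24.920 + 1.547] = [22.896, 26.467]. RSS = √0.618657 = 0.787.

nominal=24.920 wc=[22.896,26.467] rss=0.787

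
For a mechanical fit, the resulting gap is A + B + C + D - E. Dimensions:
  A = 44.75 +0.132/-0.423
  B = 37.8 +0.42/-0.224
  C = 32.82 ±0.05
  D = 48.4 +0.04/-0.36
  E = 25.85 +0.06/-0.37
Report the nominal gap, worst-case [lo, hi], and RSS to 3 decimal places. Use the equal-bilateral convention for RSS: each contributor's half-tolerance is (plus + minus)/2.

Stack each dimension's contribution:
  +A: nom +44.750 → Σnom=44.750; wc +0.132/-0.423 → slack +0.132/-0.423; half-tol=0.277, Σhalf²=0.077006
  +B: nom +37.800 → Σnom=82.550; wc +0.420/-0.224 → slack +0.552/-0.647; half-tol=0.322, Σhalf²=0.180690
  +C: nom +32.820 → Σnom=115.370; wc +0.050/-0.050 → slack +0.602/-0.697; half-tol=0.050, Σhalf²=0.183190
  +D: nom +48.400 → Σnom=163.770; wc +0.040/-0.360 → slack +0.642/-1.057; half-tol=0.200, Σhalf²=0.223190
  -E: nom -25.850 → Σnom=137.920; wc +0.370/-0.060 → slack +1.012/-1.117; half-tol=0.215, Σhalf²=0.269415
Nominal = 137.920. Worst-case = [137.920 - 1.117, 137.920 + 1.012] = [136.803, 138.932]. RSS = √0.269415 = 0.519.

nominal=137.920 wc=[136.803,138.932] rss=0.519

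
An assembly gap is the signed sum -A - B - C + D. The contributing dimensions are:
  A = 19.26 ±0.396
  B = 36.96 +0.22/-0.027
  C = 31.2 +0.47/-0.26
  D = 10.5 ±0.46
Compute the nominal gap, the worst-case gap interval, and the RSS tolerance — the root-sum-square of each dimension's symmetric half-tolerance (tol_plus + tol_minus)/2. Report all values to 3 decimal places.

nominal=-76.920 wc=[-78.466,-75.777] rss=0.719

Stack each dimension's contribution:
  -A: nom -19.260 → Σnom=-19.260; wc +0.396/-0.396 → slack +0.396/-0.396; half-tol=0.396, Σhalf²=0.156816
  -B: nom -36.960 → Σnom=-56.220; wc +0.027/-0.220 → slack +0.423/-0.616; half-tol=0.123, Σhalf²=0.172068
  -C: nom -31.200 → Σnom=-87.420; wc +0.260/-0.470 → slack +0.683/-1.086; half-tol=0.365, Σhalf²=0.305293
  +D: nom +10.500 → Σnom=-76.920; wc +0.460/-0.460 → slack +1.143/-1.546; half-tol=0.460, Σhalf²=0.516893
Nominal = -76.920. Worst-case = [-76.920 - 1.546, -76.920 + 1.143] = [-78.466, -75.777]. RSS = √0.516893 = 0.719.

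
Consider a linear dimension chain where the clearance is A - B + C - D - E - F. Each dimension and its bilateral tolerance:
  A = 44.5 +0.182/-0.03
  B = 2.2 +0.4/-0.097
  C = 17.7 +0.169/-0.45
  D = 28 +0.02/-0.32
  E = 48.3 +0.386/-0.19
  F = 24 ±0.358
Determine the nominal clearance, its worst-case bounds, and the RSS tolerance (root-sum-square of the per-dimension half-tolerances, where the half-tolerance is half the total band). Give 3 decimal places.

Stack each dimension's contribution:
  +A: nom +44.500 → Σnom=44.500; wc +0.182/-0.030 → slack +0.182/-0.030; half-tol=0.106, Σhalf²=0.011236
  -B: nom -2.200 → Σnom=42.300; wc +0.097/-0.400 → slack +0.279/-0.430; half-tol=0.248, Σhalf²=0.072988
  +C: nom +17.700 → Σnom=60.000; wc +0.169/-0.450 → slack +0.448/-0.880; half-tol=0.309, Σhalf²=0.168778
  -D: nom -28.000 → Σnom=32.000; wc +0.320/-0.020 → slack +0.768/-0.900; half-tol=0.170, Σhalf²=0.197679
  -E: nom -48.300 → Σnom=-16.300; wc +0.190/-0.386 → slack +0.958/-1.286; half-tol=0.288, Σhalf²=0.280622
  -F: nom -24.000 → Σnom=-40.300; wc +0.358/-0.358 → slack +1.316/-1.644; half-tol=0.358, Σhalf²=0.408786
Nominal = -40.300. Worst-case = [-40.300 - 1.644, -40.300 + 1.316] = [-41.944, -38.984]. RSS = √0.408786 = 0.639.

nominal=-40.300 wc=[-41.944,-38.984] rss=0.639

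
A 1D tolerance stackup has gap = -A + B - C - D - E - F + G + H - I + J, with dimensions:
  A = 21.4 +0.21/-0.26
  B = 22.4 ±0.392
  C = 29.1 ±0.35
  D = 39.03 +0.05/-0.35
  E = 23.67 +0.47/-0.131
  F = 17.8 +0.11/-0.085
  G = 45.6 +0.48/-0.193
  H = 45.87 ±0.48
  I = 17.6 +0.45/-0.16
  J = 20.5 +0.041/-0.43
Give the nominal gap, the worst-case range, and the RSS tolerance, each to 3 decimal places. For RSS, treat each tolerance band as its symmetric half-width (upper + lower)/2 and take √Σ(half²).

Stack each dimension's contribution:
  -A: nom -21.400 → Σnom=-21.400; wc +0.260/-0.210 → slack +0.260/-0.210; half-tol=0.235, Σhalf²=0.055225
  +B: nom +22.400 → Σnom=1.000; wc +0.392/-0.392 → slack +0.652/-0.602; half-tol=0.392, Σhalf²=0.208889
  -C: nom -29.100 → Σnom=-28.100; wc +0.350/-0.350 → slack +1.002/-0.952; half-tol=0.350, Σhalf²=0.331389
  -D: nom -39.030 → Σnom=-67.130; wc +0.350/-0.050 → slack +1.352/-1.002; half-tol=0.200, Σhalf²=0.371389
  -E: nom -23.670 → Σnom=-90.800; wc +0.131/-0.470 → slack +1.483/-1.472; half-tol=0.300, Σhalf²=0.461689
  -F: nom -17.800 → Σnom=-108.600; wc +0.085/-0.110 → slack +1.568/-1.582; half-tol=0.098, Σhalf²=0.471195
  +G: nom +45.600 → Σnom=-63.000; wc +0.480/-0.193 → slack +2.048/-1.775; half-tol=0.337, Σhalf²=0.584428
  +H: nom +45.870 → Σnom=-17.130; wc +0.480/-0.480 → slack +2.528/-2.255; half-tol=0.480, Σhalf²=0.814828
  -I: nom -17.600 → Σnom=-34.730; wc +0.160/-0.450 → slack +2.688/-2.705; half-tol=0.305, Σhalf²=0.907853
  +J: nom +20.500 → Σnom=-14.230; wc +0.041/-0.430 → slack +2.729/-3.135; half-tol=0.235, Σhalf²=0.963313
Nominal = -14.230. Worst-case = [-14.230 - 3.135, -14.230 + 2.729] = [-17.365, -11.501]. RSS = √0.963313 = 0.981.

nominal=-14.230 wc=[-17.365,-11.501] rss=0.981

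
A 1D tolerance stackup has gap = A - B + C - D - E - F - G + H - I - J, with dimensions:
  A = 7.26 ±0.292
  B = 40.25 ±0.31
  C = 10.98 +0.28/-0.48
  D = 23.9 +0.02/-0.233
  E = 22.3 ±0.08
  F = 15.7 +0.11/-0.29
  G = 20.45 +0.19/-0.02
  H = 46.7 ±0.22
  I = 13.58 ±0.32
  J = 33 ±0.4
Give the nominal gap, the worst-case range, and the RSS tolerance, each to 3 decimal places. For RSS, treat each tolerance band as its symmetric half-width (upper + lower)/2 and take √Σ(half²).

nominal=-104.240 wc=[-106.662,-101.795] rss=0.843

Stack each dimension's contribution:
  +A: nom +7.260 → Σnom=7.260; wc +0.292/-0.292 → slack +0.292/-0.292; half-tol=0.292, Σhalf²=0.085264
  -B: nom -40.250 → Σnom=-32.990; wc +0.310/-0.310 → slack +0.602/-0.602; half-tol=0.310, Σhalf²=0.181364
  +C: nom +10.980 → Σnom=-22.010; wc +0.280/-0.480 → slack +0.882/-1.082; half-tol=0.380, Σhalf²=0.325764
  -D: nom -23.900 → Σnom=-45.910; wc +0.233/-0.020 → slack +1.115/-1.102; half-tol=0.127, Σhalf²=0.341766
  -E: nom -22.300 → Σnom=-68.210; wc +0.080/-0.080 → slack +1.195/-1.182; half-tol=0.080, Σhalf²=0.348166
  -F: nom -15.700 → Σnom=-83.910; wc +0.290/-0.110 → slack +1.485/-1.292; half-tol=0.200, Σhalf²=0.388166
  -G: nom -20.450 → Σnom=-104.360; wc +0.020/-0.190 → slack +1.505/-1.482; half-tol=0.105, Σhalf²=0.399191
  +H: nom +46.700 → Σnom=-57.660; wc +0.220/-0.220 → slack +1.725/-1.702; half-tol=0.220, Σhalf²=0.447591
  -I: nom -13.580 → Σnom=-71.240; wc +0.320/-0.320 → slack +2.045/-2.022; half-tol=0.320, Σhalf²=0.549991
  -J: nom -33.000 → Σnom=-104.240; wc +0.400/-0.400 → slack +2.445/-2.422; half-tol=0.400, Σhalf²=0.709991
Nominal = -104.240. Worst-case = [-104.240 - 2.422, -104.240 + 2.445] = [-106.662, -101.795]. RSS = √0.709991 = 0.843.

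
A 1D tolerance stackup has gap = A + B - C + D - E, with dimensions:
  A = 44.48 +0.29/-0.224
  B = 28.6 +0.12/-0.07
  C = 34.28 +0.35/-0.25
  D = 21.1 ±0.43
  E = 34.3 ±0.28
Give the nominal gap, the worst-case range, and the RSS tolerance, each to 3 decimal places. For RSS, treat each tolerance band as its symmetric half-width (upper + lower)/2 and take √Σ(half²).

nominal=25.600 wc=[24.246,26.970] rss=0.655

Stack each dimension's contribution:
  +A: nom +44.480 → Σnom=44.480; wc +0.290/-0.224 → slack +0.290/-0.224; half-tol=0.257, Σhalf²=0.066049
  +B: nom +28.600 → Σnom=73.080; wc +0.120/-0.070 → slack +0.410/-0.294; half-tol=0.095, Σhalf²=0.075074
  -C: nom -34.280 → Σnom=38.800; wc +0.250/-0.350 → slack +0.660/-0.644; half-tol=0.300, Σhalf²=0.165074
  +D: nom +21.100 → Σnom=59.900; wc +0.430/-0.430 → slack +1.090/-1.074; half-tol=0.430, Σhalf²=0.349974
  -E: nom -34.300 → Σnom=25.600; wc +0.280/-0.280 → slack +1.370/-1.354; half-tol=0.280, Σhalf²=0.428374
Nominal = 25.600. Worst-case = [25.600 - 1.354, 25.600 + 1.370] = [24.246, 26.970]. RSS = √0.428374 = 0.655.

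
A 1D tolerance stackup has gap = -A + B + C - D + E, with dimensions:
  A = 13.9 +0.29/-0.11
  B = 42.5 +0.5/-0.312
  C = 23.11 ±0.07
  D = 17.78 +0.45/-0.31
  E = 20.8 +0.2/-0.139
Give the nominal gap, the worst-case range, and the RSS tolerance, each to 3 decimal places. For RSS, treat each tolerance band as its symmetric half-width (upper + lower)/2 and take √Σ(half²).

Stack each dimension's contribution:
  -A: nom -13.900 → Σnom=-13.900; wc +0.110/-0.290 → slack +0.110/-0.290; half-tol=0.200, Σhalf²=0.040000
  +B: nom +42.500 → Σnom=28.600; wc +0.500/-0.312 → slack +0.610/-0.602; half-tol=0.406, Σhalf²=0.204836
  +C: nom +23.110 → Σnom=51.710; wc +0.070/-0.070 → slack +0.680/-0.672; half-tol=0.070, Σhalf²=0.209736
  -D: nom -17.780 → Σnom=33.930; wc +0.310/-0.450 → slack +0.990/-1.122; half-tol=0.380, Σhalf²=0.354136
  +E: nom +20.800 → Σnom=54.730; wc +0.200/-0.139 → slack +1.190/-1.261; half-tol=0.170, Σhalf²=0.382866
Nominal = 54.730. Worst-case = [54.730 - 1.261, 54.730 + 1.190] = [53.469, 55.920]. RSS = √0.382866 = 0.619.

nominal=54.730 wc=[53.469,55.920] rss=0.619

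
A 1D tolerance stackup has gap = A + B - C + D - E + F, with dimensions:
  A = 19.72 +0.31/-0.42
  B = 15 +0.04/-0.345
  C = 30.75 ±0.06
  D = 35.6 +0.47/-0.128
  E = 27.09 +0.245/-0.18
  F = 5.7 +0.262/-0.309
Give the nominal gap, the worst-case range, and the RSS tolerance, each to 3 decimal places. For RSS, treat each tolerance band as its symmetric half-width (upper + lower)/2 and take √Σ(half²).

Stack each dimension's contribution:
  +A: nom +19.720 → Σnom=19.720; wc +0.310/-0.420 → slack +0.310/-0.420; half-tol=0.365, Σhalf²=0.133225
  +B: nom +15.000 → Σnom=34.720; wc +0.040/-0.345 → slack +0.350/-0.765; half-tol=0.192, Σhalf²=0.170281
  -C: nom -30.750 → Σnom=3.970; wc +0.060/-0.060 → slack +0.410/-0.825; half-tol=0.060, Σhalf²=0.173881
  +D: nom +35.600 → Σnom=39.570; wc +0.470/-0.128 → slack +0.880/-0.953; half-tol=0.299, Σhalf²=0.263282
  -E: nom -27.090 → Σnom=12.480; wc +0.180/-0.245 → slack +1.060/-1.198; half-tol=0.212, Σhalf²=0.308438
  +F: nom +5.700 → Σnom=18.180; wc +0.262/-0.309 → slack +1.322/-1.507; half-tol=0.285, Σhalf²=0.389949
Nominal = 18.180. Worst-case = [18.180 - 1.507, 18.180 + 1.322] = [16.673, 19.502]. RSS = √0.389949 = 0.624.

nominal=18.180 wc=[16.673,19.502] rss=0.624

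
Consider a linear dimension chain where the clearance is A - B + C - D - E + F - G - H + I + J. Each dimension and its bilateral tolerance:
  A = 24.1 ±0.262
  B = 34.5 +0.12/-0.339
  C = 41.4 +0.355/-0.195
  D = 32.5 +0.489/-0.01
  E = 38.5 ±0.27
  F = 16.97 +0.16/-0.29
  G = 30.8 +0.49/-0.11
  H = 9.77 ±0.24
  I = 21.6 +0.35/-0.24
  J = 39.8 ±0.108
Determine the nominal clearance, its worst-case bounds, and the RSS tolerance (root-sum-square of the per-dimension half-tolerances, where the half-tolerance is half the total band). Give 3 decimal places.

Stack each dimension's contribution:
  +A: nom +24.100 → Σnom=24.100; wc +0.262/-0.262 → slack +0.262/-0.262; half-tol=0.262, Σhalf²=0.068644
  -B: nom -34.500 → Σnom=-10.400; wc +0.339/-0.120 → slack +0.601/-0.382; half-tol=0.230, Σhalf²=0.121314
  +C: nom +41.400 → Σnom=31.000; wc +0.355/-0.195 → slack +0.956/-0.577; half-tol=0.275, Σhalf²=0.196939
  -D: nom -32.500 → Σnom=-1.500; wc +0.010/-0.489 → slack +0.966/-1.066; half-tol=0.249, Σhalf²=0.259190
  -E: nom -38.500 → Σnom=-40.000; wc +0.270/-0.270 → slack +1.236/-1.336; half-tol=0.270, Σhalf²=0.332090
  +F: nom +16.970 → Σnom=-23.030; wc +0.160/-0.290 → slack +1.396/-1.626; half-tol=0.225, Σhalf²=0.382715
  -G: nom -30.800 → Σnom=-53.830; wc +0.110/-0.490 → slack +1.506/-2.116; half-tol=0.300, Σhalf²=0.472715
  -H: nom -9.770 → Σnom=-63.600; wc +0.240/-0.240 → slack +1.746/-2.356; half-tol=0.240, Σhalf²=0.530315
  +I: nom +21.600 → Σnom=-42.000; wc +0.350/-0.240 → slack +2.096/-2.596; half-tol=0.295, Σhalf²=0.617340
  +J: nom +39.800 → Σnom=-2.200; wc +0.108/-0.108 → slack +2.204/-2.704; half-tol=0.108, Σhalf²=0.629004
Nominal = -2.200. Worst-case = [-2.200 - 2.704, -2.200 + 2.204] = [-4.904, 0.004]. RSS = √0.629004 = 0.793.

nominal=-2.200 wc=[-4.904,0.004] rss=0.793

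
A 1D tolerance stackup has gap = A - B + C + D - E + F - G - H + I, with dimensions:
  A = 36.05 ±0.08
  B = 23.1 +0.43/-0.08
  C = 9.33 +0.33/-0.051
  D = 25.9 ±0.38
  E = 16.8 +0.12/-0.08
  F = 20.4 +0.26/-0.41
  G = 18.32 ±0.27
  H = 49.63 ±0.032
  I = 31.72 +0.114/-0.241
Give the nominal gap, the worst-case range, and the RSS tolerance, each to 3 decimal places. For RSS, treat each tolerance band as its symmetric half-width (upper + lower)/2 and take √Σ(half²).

Stack each dimension's contribution:
  +A: nom +36.050 → Σnom=36.050; wc +0.080/-0.080 → slack +0.080/-0.080; half-tol=0.080, Σhalf²=0.006400
  -B: nom -23.100 → Σnom=12.950; wc +0.080/-0.430 → slack +0.160/-0.510; half-tol=0.255, Σhalf²=0.071425
  +C: nom +9.330 → Σnom=22.280; wc +0.330/-0.051 → slack +0.490/-0.561; half-tol=0.191, Σhalf²=0.107715
  +D: nom +25.900 → Σnom=48.180; wc +0.380/-0.380 → slack +0.870/-0.941; half-tol=0.380, Σhalf²=0.252115
  -E: nom -16.800 → Σnom=31.380; wc +0.080/-0.120 → slack +0.950/-1.061; half-tol=0.100, Σhalf²=0.262115
  +F: nom +20.400 → Σnom=51.780; wc +0.260/-0.410 → slack +1.210/-1.471; half-tol=0.335, Σhalf²=0.374340
  -G: nom -18.320 → Σnom=33.460; wc +0.270/-0.270 → slack +1.480/-1.741; half-tol=0.270, Σhalf²=0.447240
  -H: nom -49.630 → Σnom=-16.170; wc +0.032/-0.032 → slack +1.512/-1.773; half-tol=0.032, Σhalf²=0.448264
  +I: nom +31.720 → Σnom=15.550; wc +0.114/-0.241 → slack +1.626/-2.014; half-tol=0.177, Σhalf²=0.479771
Nominal = 15.550. Worst-case = [15.550 - 2.014, 15.550 + 1.626] = [13.536, 17.176]. RSS = √0.479771 = 0.693.

nominal=15.550 wc=[13.536,17.176] rss=0.693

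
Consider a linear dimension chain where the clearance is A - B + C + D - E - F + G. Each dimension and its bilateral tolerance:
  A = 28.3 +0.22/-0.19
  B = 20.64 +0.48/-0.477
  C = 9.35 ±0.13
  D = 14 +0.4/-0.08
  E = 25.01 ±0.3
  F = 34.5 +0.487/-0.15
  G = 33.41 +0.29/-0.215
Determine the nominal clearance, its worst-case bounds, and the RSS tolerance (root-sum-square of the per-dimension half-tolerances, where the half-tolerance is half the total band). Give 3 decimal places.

Stack each dimension's contribution:
  +A: nom +28.300 → Σnom=28.300; wc +0.220/-0.190 → slack +0.220/-0.190; half-tol=0.205, Σhalf²=0.042025
  -B: nom -20.640 → Σnom=7.660; wc +0.477/-0.480 → slack +0.697/-0.670; half-tol=0.478, Σhalf²=0.270987
  +C: nom +9.350 → Σnom=17.010; wc +0.130/-0.130 → slack +0.827/-0.800; half-tol=0.130, Σhalf²=0.287887
  +D: nom +14.000 → Σnom=31.010; wc +0.400/-0.080 → slack +1.227/-0.880; half-tol=0.240, Σhalf²=0.345487
  -E: nom -25.010 → Σnom=6.000; wc +0.300/-0.300 → slack +1.527/-1.180; half-tol=0.300, Σhalf²=0.435487
  -F: nom -34.500 → Σnom=-28.500; wc +0.150/-0.487 → slack +1.677/-1.667; half-tol=0.319, Σhalf²=0.536929
  +G: nom +33.410 → Σnom=4.910; wc +0.290/-0.215 → slack +1.967/-1.882; half-tol=0.253, Σhalf²=0.600686
Nominal = 4.910. Worst-case = [4.910 - 1.882, 4.910 + 1.967] = [3.028, 6.877]. RSS = √0.600686 = 0.775.

nominal=4.910 wc=[3.028,6.877] rss=0.775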